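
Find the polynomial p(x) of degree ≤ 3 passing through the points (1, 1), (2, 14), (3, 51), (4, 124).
2*x**3 - x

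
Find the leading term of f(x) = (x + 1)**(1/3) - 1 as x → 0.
x/3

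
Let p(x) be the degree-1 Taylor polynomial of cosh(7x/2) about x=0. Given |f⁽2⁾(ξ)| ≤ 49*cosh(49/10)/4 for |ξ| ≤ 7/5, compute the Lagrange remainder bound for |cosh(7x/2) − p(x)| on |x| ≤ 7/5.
2401*cosh(49/10)/200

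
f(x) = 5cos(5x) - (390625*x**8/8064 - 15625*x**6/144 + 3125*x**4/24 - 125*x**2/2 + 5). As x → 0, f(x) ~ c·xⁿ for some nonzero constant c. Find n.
10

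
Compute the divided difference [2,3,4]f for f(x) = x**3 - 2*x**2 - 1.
7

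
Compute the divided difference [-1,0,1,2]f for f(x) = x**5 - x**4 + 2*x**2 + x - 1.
3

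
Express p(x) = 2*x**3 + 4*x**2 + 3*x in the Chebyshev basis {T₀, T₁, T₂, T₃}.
(2)T₀ + (9/2)T₁ + (2)T₂ + (1/2)T₃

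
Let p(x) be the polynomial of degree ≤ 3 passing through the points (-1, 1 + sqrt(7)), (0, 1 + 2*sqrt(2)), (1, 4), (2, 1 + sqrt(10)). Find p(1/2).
-sqrt(10)/16 - sqrt(7)/16 + 9*sqrt(2)/8 + 43/16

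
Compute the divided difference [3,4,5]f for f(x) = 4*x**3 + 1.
48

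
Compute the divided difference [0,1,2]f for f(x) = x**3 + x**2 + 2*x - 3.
4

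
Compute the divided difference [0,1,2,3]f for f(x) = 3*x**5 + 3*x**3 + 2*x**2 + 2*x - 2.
78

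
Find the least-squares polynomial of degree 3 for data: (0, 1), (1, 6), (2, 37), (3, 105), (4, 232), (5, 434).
95/126 + (295/756)x + (359/126)x² + (311/108)x³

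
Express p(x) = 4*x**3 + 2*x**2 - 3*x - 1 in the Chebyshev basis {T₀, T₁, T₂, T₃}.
T₂ + T₃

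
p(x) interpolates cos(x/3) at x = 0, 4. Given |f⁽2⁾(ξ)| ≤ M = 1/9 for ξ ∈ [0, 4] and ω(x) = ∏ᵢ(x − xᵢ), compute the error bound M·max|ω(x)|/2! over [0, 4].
2/9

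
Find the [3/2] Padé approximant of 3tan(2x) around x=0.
(-8*x**3/5 + 6*x)/(1 - 8*x**2/5)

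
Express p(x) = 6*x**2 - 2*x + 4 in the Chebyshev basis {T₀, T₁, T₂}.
(7)T₀ + (-2)T₁ + (3)T₂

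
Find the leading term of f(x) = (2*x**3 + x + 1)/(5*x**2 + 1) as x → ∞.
2*x/5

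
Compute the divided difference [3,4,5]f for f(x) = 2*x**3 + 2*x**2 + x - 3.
26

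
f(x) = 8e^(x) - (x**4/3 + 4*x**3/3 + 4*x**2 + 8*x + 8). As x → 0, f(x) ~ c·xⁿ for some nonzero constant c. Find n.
5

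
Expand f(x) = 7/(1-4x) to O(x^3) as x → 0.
7 + 28*x + 112*x**2 + O(x**3)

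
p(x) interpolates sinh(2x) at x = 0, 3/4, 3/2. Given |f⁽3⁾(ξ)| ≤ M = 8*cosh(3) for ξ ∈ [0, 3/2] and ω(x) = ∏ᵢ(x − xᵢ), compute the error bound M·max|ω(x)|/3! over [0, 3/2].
sqrt(3)*cosh(3)/8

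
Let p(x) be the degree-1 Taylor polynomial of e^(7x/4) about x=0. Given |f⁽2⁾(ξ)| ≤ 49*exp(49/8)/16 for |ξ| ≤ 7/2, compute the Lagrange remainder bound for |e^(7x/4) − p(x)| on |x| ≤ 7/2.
2401*exp(49/8)/128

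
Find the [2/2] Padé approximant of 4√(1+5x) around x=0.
(125*x**2/4 + 25*x + 4)/(25*x**2/16 + 15*x/4 + 1)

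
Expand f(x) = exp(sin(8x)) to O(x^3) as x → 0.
1 + 8*x + 32*x**2 + O(x**3)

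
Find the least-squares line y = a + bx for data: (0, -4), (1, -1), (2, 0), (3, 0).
a = -16/5, b = 13/10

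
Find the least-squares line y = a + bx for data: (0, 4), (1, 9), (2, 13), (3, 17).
a = 43/10, b = 43/10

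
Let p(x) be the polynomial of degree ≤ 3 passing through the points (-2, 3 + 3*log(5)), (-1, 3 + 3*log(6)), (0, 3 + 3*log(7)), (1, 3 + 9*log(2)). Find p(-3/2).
3 + log(72*2**(3/8)*3**(13/16)*5**(15/16)*7**(1/16)/7)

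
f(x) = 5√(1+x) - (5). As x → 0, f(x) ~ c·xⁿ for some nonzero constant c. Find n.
1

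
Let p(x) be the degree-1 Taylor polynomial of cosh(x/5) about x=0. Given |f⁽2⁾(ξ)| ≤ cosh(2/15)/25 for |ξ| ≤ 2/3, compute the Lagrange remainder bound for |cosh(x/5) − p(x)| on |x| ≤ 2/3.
2*cosh(2/15)/225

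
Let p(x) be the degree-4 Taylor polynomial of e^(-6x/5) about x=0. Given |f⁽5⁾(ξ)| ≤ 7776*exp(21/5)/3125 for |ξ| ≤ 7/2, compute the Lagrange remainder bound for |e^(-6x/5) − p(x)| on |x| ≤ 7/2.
1361367*exp(21/5)/125000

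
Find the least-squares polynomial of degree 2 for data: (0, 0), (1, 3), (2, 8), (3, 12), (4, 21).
6/35 + (137/70)x + (11/14)x²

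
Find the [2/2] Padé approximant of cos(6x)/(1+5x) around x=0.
(-180*x**2/7 + 15*x/7 + 1)/(3*x**2 + 50*x/7 + 1)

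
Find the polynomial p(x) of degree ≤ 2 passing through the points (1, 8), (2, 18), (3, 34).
3*x**2 + x + 4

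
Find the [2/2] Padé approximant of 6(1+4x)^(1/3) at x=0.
(224*x**2/9 + 28*x + 6)/(40*x**2/27 + 10*x/3 + 1)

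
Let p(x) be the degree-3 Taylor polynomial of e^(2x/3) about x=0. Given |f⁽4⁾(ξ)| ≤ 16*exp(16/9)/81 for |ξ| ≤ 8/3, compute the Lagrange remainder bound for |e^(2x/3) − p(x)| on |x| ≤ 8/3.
8192*exp(16/9)/19683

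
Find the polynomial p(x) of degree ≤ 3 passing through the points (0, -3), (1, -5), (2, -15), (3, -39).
-x**3 - x**2 - 3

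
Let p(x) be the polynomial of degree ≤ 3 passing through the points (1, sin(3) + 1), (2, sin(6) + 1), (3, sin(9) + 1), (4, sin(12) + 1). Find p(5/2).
9*sin(6)/16 - sin(3)/16 - sin(12)/16 + 9*sin(9)/16 + 1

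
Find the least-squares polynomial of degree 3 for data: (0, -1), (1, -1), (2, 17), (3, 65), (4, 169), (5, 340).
-68/63 + (-269/189)x + (-257/252)x² + (323/108)x³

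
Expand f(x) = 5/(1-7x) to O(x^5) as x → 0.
5 + 35*x + 245*x**2 + 1715*x**3 + 12005*x**4 + O(x**5)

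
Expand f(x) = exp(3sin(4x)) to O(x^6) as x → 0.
1 + 12*x + 72*x**2 + 256*x**3 + 480*x**4 - 1024*x**5/5 + O(x**6)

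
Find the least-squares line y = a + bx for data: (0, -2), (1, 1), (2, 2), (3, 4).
a = -8/5, b = 19/10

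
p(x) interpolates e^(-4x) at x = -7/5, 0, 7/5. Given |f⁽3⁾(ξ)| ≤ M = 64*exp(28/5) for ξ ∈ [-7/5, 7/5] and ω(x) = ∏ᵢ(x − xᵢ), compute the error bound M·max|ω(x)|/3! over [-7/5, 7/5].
21952*sqrt(3)*exp(28/5)/3375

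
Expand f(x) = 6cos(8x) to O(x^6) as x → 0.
6 - 192*x**2 + 1024*x**4 + O(x**6)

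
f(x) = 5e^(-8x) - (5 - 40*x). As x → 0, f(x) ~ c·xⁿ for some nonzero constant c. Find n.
2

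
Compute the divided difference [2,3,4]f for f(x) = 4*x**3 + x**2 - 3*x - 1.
37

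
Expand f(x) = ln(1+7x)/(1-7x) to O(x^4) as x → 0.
7*x + 49*x**2/2 + 1715*x**3/6 + O(x**4)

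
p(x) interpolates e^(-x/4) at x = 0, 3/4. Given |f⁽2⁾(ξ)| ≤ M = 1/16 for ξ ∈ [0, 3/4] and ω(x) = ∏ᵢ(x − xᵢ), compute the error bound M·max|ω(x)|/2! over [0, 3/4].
9/2048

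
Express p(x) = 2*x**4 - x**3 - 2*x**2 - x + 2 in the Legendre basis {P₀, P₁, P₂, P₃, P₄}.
(26/15)P₀ + (-8/5)P₁ + (-4/21)P₂ + (-2/5)P₃ + (16/35)P₄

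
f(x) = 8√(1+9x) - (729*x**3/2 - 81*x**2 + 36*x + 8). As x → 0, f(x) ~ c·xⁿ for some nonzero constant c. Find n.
4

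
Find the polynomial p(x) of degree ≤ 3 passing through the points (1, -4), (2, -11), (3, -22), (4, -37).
-2*x**2 - x - 1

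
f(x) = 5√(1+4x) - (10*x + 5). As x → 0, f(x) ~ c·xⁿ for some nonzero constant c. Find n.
2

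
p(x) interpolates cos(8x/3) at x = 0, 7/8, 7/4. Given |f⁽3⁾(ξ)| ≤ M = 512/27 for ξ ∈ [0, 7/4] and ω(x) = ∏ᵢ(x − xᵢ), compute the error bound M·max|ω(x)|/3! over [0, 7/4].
343*sqrt(3)/729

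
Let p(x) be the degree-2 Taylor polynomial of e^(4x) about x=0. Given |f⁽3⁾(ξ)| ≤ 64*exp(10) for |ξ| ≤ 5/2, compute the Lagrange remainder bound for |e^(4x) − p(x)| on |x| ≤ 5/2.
500*exp(10)/3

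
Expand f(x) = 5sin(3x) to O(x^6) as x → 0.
15*x - 45*x**3/2 + 81*x**5/8 + O(x**6)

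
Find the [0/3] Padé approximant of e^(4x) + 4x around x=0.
1/(-1184*x**3/3 + 56*x**2 - 8*x + 1)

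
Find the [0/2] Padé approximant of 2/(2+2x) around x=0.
1/(x + 1)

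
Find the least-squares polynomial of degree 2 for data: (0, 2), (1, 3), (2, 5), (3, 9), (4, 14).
71/35 + (1/7)x + (5/7)x²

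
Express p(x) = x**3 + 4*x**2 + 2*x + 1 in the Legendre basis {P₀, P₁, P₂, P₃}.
(7/3)P₀ + (13/5)P₁ + (8/3)P₂ + (2/5)P₃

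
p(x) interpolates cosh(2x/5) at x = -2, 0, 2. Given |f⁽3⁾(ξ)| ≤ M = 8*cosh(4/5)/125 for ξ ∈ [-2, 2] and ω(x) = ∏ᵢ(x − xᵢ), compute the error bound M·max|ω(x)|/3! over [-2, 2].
64*sqrt(3)*cosh(4/5)/3375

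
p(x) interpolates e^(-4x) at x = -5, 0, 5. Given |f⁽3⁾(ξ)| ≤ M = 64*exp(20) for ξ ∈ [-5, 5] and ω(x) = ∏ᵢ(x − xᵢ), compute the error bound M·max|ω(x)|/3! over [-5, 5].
8000*sqrt(3)*exp(20)/27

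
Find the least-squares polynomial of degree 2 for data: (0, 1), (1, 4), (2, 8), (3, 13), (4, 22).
44/35 + (97/70)x + (13/14)x²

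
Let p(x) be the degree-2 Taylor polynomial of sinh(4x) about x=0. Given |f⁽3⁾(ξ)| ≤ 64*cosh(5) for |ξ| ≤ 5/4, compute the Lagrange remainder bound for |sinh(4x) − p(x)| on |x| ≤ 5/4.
125*cosh(5)/6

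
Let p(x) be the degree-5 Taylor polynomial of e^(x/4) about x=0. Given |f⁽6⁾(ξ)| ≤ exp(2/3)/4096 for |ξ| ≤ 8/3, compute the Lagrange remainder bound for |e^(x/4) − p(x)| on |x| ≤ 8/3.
4*exp(2/3)/32805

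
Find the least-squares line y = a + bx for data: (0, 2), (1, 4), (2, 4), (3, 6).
a = 11/5, b = 6/5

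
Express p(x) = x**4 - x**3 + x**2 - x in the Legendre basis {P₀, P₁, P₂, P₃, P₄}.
(8/15)P₀ + (-8/5)P₁ + (26/21)P₂ + (-2/5)P₃ + (8/35)P₄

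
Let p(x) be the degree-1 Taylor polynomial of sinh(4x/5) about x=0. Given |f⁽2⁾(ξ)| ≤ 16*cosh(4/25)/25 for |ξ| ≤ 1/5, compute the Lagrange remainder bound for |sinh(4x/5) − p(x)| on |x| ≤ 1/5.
8*cosh(4/25)/625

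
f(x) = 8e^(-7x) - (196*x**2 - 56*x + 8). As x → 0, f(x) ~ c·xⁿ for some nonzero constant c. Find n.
3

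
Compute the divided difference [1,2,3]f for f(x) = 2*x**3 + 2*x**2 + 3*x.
14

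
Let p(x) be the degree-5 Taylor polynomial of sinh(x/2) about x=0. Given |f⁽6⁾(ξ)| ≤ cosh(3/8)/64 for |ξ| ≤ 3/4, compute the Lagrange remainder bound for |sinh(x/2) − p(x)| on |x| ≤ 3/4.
81*cosh(3/8)/20971520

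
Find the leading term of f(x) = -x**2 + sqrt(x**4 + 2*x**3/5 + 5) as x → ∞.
x/5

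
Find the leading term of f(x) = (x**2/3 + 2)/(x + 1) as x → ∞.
x/3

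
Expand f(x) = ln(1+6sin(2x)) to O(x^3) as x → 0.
12*x - 72*x**2 + O(x**3)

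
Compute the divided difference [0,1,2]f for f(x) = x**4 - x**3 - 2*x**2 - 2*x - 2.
2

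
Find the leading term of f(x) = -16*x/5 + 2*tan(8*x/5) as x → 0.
1024*x**3/375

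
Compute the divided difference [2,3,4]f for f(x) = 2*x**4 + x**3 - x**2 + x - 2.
118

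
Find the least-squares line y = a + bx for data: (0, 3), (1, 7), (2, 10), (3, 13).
a = 33/10, b = 33/10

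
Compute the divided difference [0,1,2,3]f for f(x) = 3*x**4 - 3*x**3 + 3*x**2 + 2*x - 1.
15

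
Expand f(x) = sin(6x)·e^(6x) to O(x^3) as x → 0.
6*x + 36*x**2 + O(x**3)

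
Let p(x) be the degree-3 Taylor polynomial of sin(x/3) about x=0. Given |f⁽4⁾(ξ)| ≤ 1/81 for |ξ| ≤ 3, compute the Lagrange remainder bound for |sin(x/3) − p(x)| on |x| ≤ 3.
1/24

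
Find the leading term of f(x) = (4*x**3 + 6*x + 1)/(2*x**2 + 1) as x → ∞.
2*x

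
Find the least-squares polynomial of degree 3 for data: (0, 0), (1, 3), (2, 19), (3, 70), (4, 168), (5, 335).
5/63 + (197/189)x + (-13/9)x² + (79/27)x³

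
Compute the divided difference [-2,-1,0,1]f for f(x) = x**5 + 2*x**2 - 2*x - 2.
5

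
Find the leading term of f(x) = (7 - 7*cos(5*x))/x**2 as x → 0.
175/2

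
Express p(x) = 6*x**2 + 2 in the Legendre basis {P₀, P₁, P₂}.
(4)P₀ + (4)P₂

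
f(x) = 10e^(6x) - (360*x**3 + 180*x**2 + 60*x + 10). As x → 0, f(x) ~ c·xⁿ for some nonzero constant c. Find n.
4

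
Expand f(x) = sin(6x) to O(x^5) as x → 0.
6*x - 36*x**3 + O(x**5)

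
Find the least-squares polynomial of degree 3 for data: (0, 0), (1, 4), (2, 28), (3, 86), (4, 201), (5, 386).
-5/126 + (641/756)x + (32/63)x² + (319/108)x³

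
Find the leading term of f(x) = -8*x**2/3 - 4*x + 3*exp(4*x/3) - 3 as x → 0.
32*x**3/27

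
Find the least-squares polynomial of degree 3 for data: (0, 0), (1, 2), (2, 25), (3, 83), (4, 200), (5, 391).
-1/9 + (-269/378)x + (47/252)x² + (337/108)x³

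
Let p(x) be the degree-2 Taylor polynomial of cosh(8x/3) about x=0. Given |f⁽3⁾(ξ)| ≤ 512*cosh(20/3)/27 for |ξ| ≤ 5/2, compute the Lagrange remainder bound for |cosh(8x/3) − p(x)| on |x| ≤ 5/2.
4000*cosh(20/3)/81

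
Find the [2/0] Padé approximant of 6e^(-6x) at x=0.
108*x**2 - 36*x + 6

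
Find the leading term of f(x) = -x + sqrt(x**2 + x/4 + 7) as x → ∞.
1/8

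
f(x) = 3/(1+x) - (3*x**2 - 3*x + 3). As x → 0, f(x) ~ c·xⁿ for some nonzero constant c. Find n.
3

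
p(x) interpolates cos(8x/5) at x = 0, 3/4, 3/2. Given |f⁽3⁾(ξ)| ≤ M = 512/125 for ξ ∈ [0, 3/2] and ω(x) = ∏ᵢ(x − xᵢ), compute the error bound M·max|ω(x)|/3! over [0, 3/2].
8*sqrt(3)/125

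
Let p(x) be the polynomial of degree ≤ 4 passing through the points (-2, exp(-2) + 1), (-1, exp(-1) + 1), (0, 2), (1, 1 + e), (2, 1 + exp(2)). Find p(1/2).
(-20*e + 3 + (-5*exp(2) + 60*e + 218)*exp(2))*exp(-2)/128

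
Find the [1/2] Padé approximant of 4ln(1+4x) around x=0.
16*x/(-4*x**2/3 + 2*x + 1)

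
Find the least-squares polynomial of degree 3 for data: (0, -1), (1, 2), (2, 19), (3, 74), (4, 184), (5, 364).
-83/126 + (-703/756)x + (-34/63)x² + (331/108)x³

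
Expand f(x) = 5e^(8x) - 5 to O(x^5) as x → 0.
40*x + 160*x**2 + 1280*x**3/3 + 2560*x**4/3 + O(x**5)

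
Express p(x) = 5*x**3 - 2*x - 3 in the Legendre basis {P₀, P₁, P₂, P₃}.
(-3)P₀ + P₁ + (2)P₃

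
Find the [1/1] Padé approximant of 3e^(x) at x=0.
(3*x/2 + 3)/(1 - x/2)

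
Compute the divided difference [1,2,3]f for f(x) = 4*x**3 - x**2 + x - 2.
23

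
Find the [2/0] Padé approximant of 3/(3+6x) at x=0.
4*x**2 - 2*x + 1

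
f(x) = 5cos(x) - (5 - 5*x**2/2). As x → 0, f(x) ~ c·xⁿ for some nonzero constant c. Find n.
4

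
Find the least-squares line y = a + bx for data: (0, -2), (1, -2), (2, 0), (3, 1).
a = -12/5, b = 11/10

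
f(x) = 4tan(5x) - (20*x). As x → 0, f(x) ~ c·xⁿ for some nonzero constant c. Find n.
3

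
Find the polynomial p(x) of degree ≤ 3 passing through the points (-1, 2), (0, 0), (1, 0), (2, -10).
-2*x**3 + x**2 + x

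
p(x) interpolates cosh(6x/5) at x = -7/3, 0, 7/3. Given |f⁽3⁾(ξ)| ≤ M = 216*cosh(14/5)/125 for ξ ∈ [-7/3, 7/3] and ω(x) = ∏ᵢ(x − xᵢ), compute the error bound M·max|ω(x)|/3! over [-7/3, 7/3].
2744*sqrt(3)*cosh(14/5)/3375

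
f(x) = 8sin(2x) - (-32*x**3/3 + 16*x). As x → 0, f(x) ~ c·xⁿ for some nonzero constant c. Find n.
5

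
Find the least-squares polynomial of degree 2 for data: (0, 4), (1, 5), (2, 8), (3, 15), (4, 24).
142/35 + (-5/7)x + (10/7)x²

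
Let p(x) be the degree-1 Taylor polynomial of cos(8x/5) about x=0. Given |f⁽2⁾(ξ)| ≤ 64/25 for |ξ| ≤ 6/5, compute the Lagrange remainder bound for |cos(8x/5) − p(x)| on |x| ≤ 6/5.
1152/625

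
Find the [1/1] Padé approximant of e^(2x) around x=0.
(x + 1)/(1 - x)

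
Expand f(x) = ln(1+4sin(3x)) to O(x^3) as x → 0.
12*x - 72*x**2 + O(x**3)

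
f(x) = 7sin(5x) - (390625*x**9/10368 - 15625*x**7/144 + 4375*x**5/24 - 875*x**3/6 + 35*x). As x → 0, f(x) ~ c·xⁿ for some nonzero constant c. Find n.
11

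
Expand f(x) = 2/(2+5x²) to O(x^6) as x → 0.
1 - 5*x**2/2 + 25*x**4/4 + O(x**6)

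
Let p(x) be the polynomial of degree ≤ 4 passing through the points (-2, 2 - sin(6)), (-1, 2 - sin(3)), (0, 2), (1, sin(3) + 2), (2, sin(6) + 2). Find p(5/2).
35*sin(6)/16 - 15*sin(3)/8 + 2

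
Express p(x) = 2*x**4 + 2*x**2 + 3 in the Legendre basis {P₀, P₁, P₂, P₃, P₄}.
(61/15)P₀ + (52/21)P₂ + (16/35)P₄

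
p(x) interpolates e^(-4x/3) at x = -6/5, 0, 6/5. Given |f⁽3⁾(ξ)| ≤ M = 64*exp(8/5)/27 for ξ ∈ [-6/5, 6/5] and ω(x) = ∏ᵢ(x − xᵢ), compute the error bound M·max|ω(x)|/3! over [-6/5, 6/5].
512*sqrt(3)*exp(8/5)/3375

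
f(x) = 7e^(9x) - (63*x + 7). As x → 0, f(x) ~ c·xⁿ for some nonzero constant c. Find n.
2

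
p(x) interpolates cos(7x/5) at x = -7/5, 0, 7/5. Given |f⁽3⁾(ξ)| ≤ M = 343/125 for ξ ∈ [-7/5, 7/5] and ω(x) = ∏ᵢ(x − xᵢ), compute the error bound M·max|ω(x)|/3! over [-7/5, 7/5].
117649*sqrt(3)/421875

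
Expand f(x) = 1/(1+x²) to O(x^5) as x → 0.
1 - x**2 + x**4 + O(x**5)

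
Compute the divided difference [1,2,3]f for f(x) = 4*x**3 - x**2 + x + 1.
23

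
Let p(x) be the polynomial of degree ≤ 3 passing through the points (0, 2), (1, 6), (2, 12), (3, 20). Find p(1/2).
15/4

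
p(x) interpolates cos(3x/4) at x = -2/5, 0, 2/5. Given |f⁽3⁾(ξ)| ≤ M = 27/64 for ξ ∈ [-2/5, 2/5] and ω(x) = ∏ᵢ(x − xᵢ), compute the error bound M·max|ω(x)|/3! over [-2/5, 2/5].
sqrt(3)/1000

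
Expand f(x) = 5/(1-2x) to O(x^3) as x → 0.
5 + 10*x + 20*x**2 + O(x**3)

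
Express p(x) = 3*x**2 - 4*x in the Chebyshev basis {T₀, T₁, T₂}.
(3/2)T₀ + (-4)T₁ + (3/2)T₂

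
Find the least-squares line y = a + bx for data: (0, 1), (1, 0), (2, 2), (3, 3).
a = 3/10, b = 4/5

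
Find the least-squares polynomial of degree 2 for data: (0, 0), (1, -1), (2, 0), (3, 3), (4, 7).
-3/35 + (-57/35)x + (6/7)x²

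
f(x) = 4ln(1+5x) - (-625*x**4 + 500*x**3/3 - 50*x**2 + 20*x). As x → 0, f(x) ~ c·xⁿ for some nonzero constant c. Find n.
5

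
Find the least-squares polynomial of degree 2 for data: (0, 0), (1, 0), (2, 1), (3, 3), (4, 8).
6/35 + (-87/70)x + (11/14)x²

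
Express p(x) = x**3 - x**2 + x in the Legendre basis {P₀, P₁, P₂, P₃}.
(-1/3)P₀ + (8/5)P₁ + (-2/3)P₂ + (2/5)P₃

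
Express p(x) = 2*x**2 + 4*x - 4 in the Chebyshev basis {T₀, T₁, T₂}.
(-3)T₀ + (4)T₁ + T₂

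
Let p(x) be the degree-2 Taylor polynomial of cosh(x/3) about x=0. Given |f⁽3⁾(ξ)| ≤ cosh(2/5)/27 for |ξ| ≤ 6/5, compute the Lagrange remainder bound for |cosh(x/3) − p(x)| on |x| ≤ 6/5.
4*cosh(2/5)/375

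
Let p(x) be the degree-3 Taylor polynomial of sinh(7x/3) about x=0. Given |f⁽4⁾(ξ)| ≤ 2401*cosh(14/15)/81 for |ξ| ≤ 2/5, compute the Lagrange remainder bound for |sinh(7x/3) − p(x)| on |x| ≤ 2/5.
4802*cosh(14/15)/151875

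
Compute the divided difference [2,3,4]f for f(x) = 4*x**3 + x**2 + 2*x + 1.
37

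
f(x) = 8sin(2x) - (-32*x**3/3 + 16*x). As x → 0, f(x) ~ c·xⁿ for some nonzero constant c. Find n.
5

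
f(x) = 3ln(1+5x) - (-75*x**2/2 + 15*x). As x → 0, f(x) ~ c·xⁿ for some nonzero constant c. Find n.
3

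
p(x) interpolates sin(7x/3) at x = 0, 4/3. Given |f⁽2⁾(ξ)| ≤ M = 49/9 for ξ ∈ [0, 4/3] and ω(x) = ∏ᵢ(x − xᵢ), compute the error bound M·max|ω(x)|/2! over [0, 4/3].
98/81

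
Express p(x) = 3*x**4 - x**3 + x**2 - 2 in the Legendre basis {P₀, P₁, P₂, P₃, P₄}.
(-16/15)P₀ + (-3/5)P₁ + (50/21)P₂ + (-2/5)P₃ + (24/35)P₄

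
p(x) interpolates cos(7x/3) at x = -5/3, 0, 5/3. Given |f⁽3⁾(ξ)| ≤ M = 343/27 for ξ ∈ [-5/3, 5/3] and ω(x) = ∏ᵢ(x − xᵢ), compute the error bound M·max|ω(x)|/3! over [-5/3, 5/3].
42875*sqrt(3)/19683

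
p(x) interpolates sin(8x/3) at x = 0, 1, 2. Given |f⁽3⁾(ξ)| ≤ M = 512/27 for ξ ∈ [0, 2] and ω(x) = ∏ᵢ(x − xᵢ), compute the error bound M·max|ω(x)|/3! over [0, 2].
512*sqrt(3)/729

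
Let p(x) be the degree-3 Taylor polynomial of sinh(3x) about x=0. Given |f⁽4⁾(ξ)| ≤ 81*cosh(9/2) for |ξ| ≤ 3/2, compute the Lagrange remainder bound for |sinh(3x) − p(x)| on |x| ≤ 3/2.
2187*cosh(9/2)/128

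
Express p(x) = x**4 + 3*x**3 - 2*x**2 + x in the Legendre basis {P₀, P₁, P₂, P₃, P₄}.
(-7/15)P₀ + (14/5)P₁ + (-16/21)P₂ + (6/5)P₃ + (8/35)P₄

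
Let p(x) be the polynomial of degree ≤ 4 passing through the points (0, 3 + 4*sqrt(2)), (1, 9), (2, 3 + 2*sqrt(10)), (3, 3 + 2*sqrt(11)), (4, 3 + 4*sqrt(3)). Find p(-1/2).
-267/16 - 45*sqrt(11)/16 + 35*sqrt(3)/32 + 315*sqrt(2)/32 + 189*sqrt(10)/32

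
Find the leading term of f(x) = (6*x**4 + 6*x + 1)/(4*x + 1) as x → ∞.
3*x**3/2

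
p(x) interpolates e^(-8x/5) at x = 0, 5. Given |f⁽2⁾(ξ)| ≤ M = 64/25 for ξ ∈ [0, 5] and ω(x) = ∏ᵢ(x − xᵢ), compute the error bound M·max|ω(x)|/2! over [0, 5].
8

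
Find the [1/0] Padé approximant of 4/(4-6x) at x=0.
3*x/2 + 1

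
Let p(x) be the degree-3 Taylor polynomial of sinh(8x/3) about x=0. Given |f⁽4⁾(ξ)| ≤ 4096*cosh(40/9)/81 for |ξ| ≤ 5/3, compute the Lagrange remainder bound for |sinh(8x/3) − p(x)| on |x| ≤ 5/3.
320000*cosh(40/9)/19683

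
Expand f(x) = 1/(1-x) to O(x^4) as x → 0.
1 + x + x**2 + x**3 + O(x**4)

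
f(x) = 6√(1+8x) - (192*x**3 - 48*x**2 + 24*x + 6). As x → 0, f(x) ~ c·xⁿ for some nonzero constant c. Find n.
4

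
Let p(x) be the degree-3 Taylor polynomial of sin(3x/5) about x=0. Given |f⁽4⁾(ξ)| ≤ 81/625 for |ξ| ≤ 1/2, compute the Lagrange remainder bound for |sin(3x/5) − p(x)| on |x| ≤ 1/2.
27/80000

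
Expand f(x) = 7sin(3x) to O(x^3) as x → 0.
21*x + O(x**3)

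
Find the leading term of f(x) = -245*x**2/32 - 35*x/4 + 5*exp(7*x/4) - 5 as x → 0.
1715*x**3/384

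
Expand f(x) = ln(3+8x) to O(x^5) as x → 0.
log(3) + 8*x/3 - 32*x**2/9 + 512*x**3/81 - 1024*x**4/81 + O(x**5)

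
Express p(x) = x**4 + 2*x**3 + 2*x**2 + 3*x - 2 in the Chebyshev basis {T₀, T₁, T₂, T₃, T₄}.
(-5/8)T₀ + (9/2)T₁ + (3/2)T₂ + (1/2)T₃ + (1/8)T₄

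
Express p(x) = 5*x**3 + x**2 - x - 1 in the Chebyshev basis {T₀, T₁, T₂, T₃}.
(-1/2)T₀ + (11/4)T₁ + (1/2)T₂ + (5/4)T₃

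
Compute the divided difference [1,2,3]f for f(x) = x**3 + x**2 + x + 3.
7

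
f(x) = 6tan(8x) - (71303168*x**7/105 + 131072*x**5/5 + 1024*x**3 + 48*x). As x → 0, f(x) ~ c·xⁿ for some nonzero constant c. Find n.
9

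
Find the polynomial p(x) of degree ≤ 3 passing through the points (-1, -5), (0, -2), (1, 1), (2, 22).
3*x**3 - 2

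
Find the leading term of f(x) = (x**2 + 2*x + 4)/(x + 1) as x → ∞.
x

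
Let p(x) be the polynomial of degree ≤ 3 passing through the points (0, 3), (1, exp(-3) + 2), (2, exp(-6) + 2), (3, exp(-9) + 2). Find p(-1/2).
(-35*exp(6) - 5 + 21*exp(3) + 67*exp(9))*exp(-9)/16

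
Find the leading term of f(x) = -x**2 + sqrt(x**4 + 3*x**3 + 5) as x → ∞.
3*x/2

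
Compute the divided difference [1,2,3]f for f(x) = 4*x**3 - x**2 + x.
23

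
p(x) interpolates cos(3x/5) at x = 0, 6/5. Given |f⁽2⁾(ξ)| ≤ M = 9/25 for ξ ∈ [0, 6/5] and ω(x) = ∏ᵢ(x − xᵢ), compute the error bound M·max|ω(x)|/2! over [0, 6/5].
81/1250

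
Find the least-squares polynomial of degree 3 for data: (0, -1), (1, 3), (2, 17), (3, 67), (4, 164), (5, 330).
-95/126 + (233/108)x + (-601/252)x² + (82/27)x³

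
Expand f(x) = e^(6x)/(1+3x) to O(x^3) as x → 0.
1 + 3*x + 9*x**2 + O(x**3)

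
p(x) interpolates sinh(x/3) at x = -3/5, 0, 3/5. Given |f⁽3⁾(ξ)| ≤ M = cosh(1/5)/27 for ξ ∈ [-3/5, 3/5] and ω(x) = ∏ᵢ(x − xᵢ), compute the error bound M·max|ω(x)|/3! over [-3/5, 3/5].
sqrt(3)*cosh(1/5)/3375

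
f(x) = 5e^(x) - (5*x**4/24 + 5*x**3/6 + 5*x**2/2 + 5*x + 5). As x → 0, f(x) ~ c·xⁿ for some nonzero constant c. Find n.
5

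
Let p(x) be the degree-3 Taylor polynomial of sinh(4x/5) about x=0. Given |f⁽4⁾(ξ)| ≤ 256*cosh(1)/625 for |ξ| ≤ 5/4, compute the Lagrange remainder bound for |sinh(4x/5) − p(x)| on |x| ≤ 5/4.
cosh(1)/24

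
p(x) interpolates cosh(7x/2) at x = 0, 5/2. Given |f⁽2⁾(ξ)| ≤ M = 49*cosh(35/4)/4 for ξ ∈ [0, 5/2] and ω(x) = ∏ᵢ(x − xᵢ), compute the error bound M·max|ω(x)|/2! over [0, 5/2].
1225*cosh(35/4)/128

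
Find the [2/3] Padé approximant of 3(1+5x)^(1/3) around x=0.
(175*x**2/6 + 20*x + 3)/(-125*x**3/162 + 25*x**2/6 + 5*x + 1)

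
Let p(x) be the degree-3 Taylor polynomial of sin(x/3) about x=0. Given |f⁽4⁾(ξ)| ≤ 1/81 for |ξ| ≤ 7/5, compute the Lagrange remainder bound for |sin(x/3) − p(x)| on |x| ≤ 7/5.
2401/1215000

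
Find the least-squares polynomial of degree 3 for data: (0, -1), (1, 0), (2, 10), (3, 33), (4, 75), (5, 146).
-76/63 + (71/189)x + (43/126)x² + (59/54)x³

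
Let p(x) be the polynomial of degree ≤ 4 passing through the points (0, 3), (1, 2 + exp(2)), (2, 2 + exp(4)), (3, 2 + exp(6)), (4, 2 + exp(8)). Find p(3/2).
-5*exp(6)/32 + 251/128 + 15*exp(2)/32 + 45*exp(4)/64 + 3*exp(8)/128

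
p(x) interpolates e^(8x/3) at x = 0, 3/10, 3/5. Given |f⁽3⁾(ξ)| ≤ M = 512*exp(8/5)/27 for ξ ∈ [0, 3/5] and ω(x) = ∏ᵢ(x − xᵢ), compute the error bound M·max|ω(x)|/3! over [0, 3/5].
64*sqrt(3)*exp(8/5)/3375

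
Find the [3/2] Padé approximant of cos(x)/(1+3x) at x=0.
(103*x**3/68 - 103*x**2/204 - 3*x + 1)/(1 - 1837*x**2/204)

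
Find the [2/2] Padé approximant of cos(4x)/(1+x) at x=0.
(-136*x**2/21 - 4*x/21 + 1)/(4*x**2/3 + 17*x/21 + 1)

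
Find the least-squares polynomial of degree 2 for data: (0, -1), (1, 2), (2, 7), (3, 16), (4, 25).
-39/35 + (71/35)x + (8/7)x²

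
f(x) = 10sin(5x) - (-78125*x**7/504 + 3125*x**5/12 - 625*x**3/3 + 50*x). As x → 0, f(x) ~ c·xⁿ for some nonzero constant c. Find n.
9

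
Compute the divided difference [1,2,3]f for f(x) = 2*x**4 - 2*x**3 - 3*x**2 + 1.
35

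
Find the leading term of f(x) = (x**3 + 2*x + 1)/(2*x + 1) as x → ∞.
x**2/2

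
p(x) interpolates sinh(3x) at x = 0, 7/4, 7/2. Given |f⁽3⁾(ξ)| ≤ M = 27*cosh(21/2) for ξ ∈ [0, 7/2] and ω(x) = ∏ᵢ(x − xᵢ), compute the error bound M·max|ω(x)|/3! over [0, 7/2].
343*sqrt(3)*cosh(21/2)/64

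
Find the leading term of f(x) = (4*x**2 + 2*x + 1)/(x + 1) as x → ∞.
4*x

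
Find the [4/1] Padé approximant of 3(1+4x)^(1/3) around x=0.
(256*x**4/81 - 512*x**3/135 + 32*x**2/5 + 64*x/5 + 3)/(44*x/15 + 1)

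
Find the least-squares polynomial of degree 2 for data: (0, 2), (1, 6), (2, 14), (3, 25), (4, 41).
72/35 + (139/70)x + (27/14)x²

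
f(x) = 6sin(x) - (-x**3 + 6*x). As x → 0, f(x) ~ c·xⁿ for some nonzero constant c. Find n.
5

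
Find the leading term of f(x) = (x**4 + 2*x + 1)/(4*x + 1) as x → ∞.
x**3/4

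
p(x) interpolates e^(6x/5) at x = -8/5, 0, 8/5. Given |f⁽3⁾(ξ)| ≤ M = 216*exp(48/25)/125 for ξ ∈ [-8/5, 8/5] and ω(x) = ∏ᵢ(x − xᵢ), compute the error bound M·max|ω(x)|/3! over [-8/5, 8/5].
4096*sqrt(3)*exp(48/25)/15625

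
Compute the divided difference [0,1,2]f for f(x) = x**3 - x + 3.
3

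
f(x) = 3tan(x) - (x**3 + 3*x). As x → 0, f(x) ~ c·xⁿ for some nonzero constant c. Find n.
5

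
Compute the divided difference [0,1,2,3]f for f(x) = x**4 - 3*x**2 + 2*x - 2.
6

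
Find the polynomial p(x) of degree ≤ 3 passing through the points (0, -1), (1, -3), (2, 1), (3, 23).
2*x**3 - 3*x**2 - x - 1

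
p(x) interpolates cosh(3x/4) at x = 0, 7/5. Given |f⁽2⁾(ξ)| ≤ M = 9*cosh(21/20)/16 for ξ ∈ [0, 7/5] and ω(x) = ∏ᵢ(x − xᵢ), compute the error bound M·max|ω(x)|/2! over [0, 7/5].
441*cosh(21/20)/3200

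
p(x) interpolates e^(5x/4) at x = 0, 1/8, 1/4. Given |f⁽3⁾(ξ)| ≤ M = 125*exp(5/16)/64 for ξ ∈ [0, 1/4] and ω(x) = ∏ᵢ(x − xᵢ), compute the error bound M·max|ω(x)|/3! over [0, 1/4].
125*sqrt(3)*exp(5/16)/884736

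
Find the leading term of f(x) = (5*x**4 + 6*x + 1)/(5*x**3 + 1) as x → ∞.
x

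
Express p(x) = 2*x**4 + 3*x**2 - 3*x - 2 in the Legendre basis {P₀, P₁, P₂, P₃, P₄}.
(-3/5)P₀ + (-3)P₁ + (22/7)P₂ + (16/35)P₄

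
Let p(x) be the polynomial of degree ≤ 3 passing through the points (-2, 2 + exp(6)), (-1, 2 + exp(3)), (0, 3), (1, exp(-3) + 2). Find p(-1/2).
((-exp(6) + 41 + 9*exp(3))*exp(3) - 1)*exp(-3)/16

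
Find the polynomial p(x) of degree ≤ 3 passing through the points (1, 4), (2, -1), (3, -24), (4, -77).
-2*x**3 + 3*x**2 + 3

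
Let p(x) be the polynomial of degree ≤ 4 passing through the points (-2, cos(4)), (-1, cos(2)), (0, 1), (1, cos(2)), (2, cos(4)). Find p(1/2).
5*cos(2)/16 - cos(4)/64 + 45/64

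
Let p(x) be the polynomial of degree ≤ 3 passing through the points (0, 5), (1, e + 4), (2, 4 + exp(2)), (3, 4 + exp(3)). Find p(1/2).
-5*exp(2)/16 + exp(3)/16 + 15*e/16 + 69/16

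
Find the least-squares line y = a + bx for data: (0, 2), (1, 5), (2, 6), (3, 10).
a = 2, b = 5/2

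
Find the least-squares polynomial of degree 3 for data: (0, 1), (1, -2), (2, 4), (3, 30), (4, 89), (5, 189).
68/63 + (-1613/378)x + (-211/252)x² + (199/108)x³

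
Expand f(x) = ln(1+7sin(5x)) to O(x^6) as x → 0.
35*x - 1225*x**2/2 + 84875*x**3/6 - 4440625*x**4/12 + 247821875*x**5/24 + O(x**6)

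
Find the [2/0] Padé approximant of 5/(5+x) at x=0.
x**2/25 - x/5 + 1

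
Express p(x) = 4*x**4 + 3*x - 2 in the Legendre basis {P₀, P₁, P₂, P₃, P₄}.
(-6/5)P₀ + (3)P₁ + (16/7)P₂ + (32/35)P₄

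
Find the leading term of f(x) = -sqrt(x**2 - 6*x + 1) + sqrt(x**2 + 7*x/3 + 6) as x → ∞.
25/6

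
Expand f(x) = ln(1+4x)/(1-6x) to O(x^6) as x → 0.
4*x + 16*x**2 + 352*x**3/3 + 640*x**4 + 20224*x**5/5 + O(x**6)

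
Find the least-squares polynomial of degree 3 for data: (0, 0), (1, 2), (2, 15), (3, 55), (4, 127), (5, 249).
1/42 + (-145/252)x + (29/84)x² + (35/18)x³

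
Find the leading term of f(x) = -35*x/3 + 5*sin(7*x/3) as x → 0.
-1715*x**3/162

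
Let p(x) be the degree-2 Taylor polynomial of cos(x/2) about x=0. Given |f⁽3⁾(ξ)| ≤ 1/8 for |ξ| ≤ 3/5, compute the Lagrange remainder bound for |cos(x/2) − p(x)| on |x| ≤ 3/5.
9/2000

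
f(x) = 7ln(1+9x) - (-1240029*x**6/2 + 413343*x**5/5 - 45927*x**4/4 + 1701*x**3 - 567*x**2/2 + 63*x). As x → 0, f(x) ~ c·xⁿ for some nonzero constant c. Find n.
7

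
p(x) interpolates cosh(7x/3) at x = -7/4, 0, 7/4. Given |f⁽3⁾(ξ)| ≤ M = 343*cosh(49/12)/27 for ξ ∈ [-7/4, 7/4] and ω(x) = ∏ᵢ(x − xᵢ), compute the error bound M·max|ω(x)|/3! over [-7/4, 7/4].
117649*sqrt(3)*cosh(49/12)/46656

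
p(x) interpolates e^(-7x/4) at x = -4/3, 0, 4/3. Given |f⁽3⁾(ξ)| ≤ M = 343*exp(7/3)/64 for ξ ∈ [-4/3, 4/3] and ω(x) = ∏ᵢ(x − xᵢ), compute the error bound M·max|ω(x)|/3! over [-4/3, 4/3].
343*sqrt(3)*exp(7/3)/729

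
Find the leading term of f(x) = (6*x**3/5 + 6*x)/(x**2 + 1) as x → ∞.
6*x/5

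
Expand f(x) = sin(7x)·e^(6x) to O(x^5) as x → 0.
7*x + 42*x**2 + 413*x**3/6 - 91*x**4 + O(x**5)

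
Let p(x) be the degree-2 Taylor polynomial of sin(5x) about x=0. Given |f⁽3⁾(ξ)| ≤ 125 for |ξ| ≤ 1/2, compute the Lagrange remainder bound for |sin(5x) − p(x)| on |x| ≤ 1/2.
125/48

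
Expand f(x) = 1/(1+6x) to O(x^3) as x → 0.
1 - 6*x + 36*x**2 + O(x**3)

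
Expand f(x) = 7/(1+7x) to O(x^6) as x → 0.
7 - 49*x + 343*x**2 - 2401*x**3 + 16807*x**4 - 117649*x**5 + O(x**6)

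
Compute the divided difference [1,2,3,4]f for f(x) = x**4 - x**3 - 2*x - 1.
9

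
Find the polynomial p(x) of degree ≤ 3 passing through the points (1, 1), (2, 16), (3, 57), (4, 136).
2*x**3 + x**2 - 2*x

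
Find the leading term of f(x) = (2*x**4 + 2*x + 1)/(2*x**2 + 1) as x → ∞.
x**2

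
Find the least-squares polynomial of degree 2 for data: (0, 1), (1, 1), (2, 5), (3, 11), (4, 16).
18/35 + (4/7)x + (6/7)x²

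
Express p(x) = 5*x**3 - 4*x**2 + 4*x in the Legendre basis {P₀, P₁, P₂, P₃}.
(-4/3)P₀ + (7)P₁ + (-8/3)P₂ + (2)P₃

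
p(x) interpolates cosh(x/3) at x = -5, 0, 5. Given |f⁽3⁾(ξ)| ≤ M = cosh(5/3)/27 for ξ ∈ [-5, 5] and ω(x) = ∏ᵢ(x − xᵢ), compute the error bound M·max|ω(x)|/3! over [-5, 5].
125*sqrt(3)*cosh(5/3)/729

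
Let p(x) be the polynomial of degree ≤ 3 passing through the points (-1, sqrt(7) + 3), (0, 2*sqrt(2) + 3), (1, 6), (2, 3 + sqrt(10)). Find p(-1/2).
sqrt(10)/16 + 5*sqrt(7)/16 + 33/16 + 15*sqrt(2)/8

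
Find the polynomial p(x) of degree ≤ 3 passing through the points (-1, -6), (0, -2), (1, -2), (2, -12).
-x**3 - 2*x**2 + 3*x - 2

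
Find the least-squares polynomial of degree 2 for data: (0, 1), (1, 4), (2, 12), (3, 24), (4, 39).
4/5 + (8/5)x + (2)x²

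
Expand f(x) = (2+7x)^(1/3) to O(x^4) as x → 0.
2**(1/3) + 7*2**(1/3)*x/6 - 49*2**(1/3)*x**2/36 + 1715*2**(1/3)*x**3/648 + O(x**4)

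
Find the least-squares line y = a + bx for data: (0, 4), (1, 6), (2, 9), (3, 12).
a = 37/10, b = 27/10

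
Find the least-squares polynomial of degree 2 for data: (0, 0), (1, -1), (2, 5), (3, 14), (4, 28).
-2/7 + (-163/70)x + (33/14)x²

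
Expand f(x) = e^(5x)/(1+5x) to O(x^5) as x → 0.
1 + 25*x**2/2 - 125*x**3/3 + 1875*x**4/8 + O(x**5)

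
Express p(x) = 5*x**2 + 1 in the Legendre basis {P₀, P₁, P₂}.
(8/3)P₀ + (10/3)P₂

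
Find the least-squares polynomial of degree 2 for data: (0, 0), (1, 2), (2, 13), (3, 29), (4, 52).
-2/7 + (-23/70)x + (47/14)x²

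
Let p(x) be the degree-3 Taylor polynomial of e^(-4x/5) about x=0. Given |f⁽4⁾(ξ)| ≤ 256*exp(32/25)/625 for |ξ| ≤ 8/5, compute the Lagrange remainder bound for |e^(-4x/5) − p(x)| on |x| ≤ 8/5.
131072*exp(32/25)/1171875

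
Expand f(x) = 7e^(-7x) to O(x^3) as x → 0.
7 - 49*x + 343*x**2/2 + O(x**3)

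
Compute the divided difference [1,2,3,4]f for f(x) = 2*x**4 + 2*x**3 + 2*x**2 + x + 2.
22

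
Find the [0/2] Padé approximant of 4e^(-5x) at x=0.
4/(25*x**2/2 + 5*x + 1)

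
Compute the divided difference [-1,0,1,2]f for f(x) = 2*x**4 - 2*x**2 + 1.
4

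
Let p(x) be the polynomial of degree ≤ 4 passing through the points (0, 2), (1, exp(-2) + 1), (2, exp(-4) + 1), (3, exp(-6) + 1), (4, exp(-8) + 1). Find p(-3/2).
(-2772*exp(6) - 1540*exp(2) + 315 + 2970*exp(4) + 1283*exp(8))*exp(-8)/128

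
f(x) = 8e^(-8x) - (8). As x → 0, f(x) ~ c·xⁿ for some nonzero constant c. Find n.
1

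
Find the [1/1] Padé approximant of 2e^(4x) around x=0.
(4*x + 2)/(1 - 2*x)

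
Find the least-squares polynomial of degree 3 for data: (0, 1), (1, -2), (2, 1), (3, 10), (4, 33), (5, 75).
7/9 + (-799/378)x + (-185/252)x² + (89/108)x³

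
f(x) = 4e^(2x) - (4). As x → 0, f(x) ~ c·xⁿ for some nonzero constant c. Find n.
1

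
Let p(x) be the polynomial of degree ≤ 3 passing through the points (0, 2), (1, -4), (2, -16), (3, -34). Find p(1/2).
-1/4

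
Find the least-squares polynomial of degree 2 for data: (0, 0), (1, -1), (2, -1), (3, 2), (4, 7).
1/7 + (-181/70)x + (15/14)x²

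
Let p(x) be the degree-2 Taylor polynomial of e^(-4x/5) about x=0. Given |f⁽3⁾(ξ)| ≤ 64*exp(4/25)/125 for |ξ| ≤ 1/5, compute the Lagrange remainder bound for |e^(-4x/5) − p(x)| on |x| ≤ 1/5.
32*exp(4/25)/46875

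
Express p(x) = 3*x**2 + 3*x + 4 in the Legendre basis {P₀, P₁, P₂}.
(5)P₀ + (3)P₁ + (2)P₂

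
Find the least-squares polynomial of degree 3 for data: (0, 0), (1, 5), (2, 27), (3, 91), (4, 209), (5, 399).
41/126 + (-839/756)x + (16/9)x² + (311/108)x³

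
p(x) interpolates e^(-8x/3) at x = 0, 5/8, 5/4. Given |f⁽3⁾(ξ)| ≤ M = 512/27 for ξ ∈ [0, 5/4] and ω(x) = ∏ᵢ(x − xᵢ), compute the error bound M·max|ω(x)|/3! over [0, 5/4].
125*sqrt(3)/729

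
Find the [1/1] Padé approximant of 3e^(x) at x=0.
(3*x/2 + 3)/(1 - x/2)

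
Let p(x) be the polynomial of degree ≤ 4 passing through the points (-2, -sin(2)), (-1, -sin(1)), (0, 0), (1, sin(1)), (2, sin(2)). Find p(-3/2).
-7*sin(1)/8 - 5*sin(2)/16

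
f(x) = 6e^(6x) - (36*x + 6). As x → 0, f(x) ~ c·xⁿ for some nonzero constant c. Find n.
2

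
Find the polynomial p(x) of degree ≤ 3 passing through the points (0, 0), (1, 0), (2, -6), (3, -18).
-3*x**2 + 3*x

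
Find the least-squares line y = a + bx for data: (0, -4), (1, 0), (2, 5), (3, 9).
a = -41/10, b = 22/5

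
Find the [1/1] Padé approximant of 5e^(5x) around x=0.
(25*x/2 + 5)/(1 - 5*x/2)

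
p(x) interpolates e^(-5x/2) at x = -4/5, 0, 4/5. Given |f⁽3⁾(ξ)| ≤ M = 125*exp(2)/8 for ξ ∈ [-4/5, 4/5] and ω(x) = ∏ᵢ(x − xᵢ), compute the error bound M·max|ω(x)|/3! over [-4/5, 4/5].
8*sqrt(3)*exp(2)/27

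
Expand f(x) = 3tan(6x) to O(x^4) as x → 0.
18*x + 216*x**3 + O(x**4)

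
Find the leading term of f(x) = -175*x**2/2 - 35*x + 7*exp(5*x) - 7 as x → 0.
875*x**3/6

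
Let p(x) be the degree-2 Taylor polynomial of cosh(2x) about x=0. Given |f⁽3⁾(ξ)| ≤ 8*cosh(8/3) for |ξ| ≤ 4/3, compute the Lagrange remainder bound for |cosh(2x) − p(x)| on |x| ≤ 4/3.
256*cosh(8/3)/81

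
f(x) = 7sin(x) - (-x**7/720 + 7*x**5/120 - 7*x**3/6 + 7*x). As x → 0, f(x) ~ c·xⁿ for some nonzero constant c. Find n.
9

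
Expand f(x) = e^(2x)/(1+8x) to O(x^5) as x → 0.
1 - 6*x + 50*x**2 - 1196*x**3/3 + 3190*x**4 + O(x**5)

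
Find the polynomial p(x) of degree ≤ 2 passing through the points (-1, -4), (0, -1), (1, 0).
-x**2 + 2*x - 1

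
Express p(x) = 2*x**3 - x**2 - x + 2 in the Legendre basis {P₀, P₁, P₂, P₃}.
(5/3)P₀ + (1/5)P₁ + (-2/3)P₂ + (4/5)P₃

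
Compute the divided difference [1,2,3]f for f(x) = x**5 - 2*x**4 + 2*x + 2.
40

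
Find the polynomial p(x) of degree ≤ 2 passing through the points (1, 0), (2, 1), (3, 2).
x - 1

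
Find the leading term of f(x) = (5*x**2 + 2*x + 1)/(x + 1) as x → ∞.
5*x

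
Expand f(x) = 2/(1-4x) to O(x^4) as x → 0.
2 + 8*x + 32*x**2 + 128*x**3 + O(x**4)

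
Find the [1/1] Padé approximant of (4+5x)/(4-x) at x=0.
(5*x/4 + 1)/(1 - x/4)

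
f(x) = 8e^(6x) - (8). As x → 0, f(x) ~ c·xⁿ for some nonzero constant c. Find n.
1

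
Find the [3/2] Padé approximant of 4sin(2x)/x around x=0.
(8 - 56*x**2/15)/(x**2/5 + 1)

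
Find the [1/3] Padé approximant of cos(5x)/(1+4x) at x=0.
(1 - 125*x/48)/(1675*x**3/96 + 25*x**2/12 + 67*x/48 + 1)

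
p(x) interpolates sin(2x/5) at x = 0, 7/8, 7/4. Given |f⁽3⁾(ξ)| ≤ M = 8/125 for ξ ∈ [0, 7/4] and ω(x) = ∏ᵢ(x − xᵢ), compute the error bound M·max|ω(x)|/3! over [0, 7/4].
343*sqrt(3)/216000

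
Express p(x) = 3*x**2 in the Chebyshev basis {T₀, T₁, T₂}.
(3/2)T₀ + (3/2)T₂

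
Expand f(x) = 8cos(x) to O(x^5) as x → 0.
8 - 4*x**2 + x**4/3 + O(x**5)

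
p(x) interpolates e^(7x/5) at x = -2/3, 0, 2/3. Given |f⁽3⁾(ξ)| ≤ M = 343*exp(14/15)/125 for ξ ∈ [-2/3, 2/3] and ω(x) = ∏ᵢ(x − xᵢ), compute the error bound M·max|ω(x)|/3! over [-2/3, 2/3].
2744*sqrt(3)*exp(14/15)/91125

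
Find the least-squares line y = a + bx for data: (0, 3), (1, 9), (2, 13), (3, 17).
a = 18/5, b = 23/5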